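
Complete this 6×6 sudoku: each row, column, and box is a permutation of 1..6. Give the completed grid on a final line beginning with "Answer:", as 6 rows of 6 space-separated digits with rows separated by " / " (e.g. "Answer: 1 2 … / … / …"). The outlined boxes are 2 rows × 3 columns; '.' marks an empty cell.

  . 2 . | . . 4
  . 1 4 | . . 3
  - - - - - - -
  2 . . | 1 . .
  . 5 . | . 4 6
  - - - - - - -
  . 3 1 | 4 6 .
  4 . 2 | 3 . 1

Step 1. [r1c3∈{3,5,6}] in col 3, 5 fits only at r1c3 ⇒ r1c3=5.
Step 2. [r6c5∈{5}] only 5 remains possible at r6c5 ⇒ r6c5=5.
Step 3. [r2c1∈{6}] nothing but 6 survives at r2c1, so r2c1=6.
Step 4. [r4c3∈{3}] nothing but 3 survives at r4c3. So r4c3=3.
Step 5. [r6c2∈{6}] only 6 remains possible at r6c2. So r6c2=6.
Step 6. [r4c4∈{2}] only 2 remains possible at r4c4. So r4c4=2.
Step 7. [r5c1∈{5}] nothing but 5 survives at r5c1 ⇒ r5c1=5.
Step 8. [r3c3∈{6}] r3c3's peers cover all but 6, so r3c3=6.
Step 9. [r1c5∈{1}] nothing but 1 survives at r1c5 ⇒ r1c5=1.
Step 10. [r2c4∈{5}] r2c4 has the single candidate 5 ⇒ r2c4=5.
Step 11. [r2c5∈{2}] r2c5 is down to just 2. So r2c5=2.
Step 12. [r3c2∈{4}] nothing but 4 survives at r3c2 ⇒ r3c2=4.
Step 13. [r3c6∈{5}] r3c6 is down to just 5, so r3c6=5.
Step 14. [r4c1∈{1}] only 1 remains possible at r4c1 ⇒ r4c1=1.
Step 15. [r1c4∈{6}] r1c4 is down to just 6, so r1c4=6.
Step 16. [r3c5∈{3}] r3c5's peers cover all but 3, so r3c5=3.
Step 17. [r1c1∈{3}] r1c1's peers cover all but 3. So r1c1=3.
Step 18. [r5c6∈{2}] only 2 remains possible at r5c6. So r5c6=2.

Answer: 3 2 5 6 1 4 / 6 1 4 5 2 3 / 2 4 6 1 3 5 / 1 5 3 2 4 6 / 5 3 1 4 6 2 / 4 6 2 3 5 1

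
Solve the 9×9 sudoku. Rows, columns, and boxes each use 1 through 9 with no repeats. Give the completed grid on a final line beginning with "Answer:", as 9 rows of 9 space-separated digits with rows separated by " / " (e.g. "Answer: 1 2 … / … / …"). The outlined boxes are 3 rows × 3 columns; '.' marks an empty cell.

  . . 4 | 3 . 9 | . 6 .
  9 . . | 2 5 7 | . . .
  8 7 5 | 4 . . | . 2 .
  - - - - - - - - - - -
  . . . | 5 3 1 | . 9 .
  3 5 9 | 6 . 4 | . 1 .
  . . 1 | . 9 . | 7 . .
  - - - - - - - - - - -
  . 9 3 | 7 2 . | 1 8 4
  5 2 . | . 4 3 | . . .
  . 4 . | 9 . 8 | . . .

Step 1. [r4c3∈{2,6,7,8}] r4c3 is the only open cell in col 3 admitting 2, so r4c3=2.
Step 2. [r7c1∈{6}] r7c1's peers cover all but 6, so r7c1=6.
Step 3. [r2c2∈{1,3,6}] col 2 places 3 nowhere but r2c2 ⇒ r2c2=3.
Step 4. [r1c9∈{1,5,7,8}] in row 1, 7 fits only at r1c9 ⇒ r1c9=7.
Step 5. [r9c5∈{1,6}] r9c5 is the only open cell in box 8 admitting 6. So r9c5=6.
Step 6. [r1c5∈{1,8}] 8 has one home in box 2: r1c5. So r1c5=8.
Step 7. [r9c3∈{7}] r9c3 is down to just 7. So r9c3=7.
Step 8. [r2c9∈{1,8}] 1 has one home in row 2: r2c9. So r2c9=1.
Step 9. [r2c7∈{4,8}] in row 2, 8 fits only at r2c7. So r2c7=8.
Step 10. [r5c9∈{2,8}] r5c9 is the only open cell in row 5 admitting 8, so r5c9=8.
Step 11. [r4c9∈{6}] r4c9's peers cover all but 6. So r4c9=6.
Step 12. [r5c7∈{2}] only 2 remains possible at r5c7. So r5c7=2.
Step 13. [r4c7∈{4}] r4c7 has the single candidate 4, so r4c7=4.
Step 14. [r9c9∈{2,3,5}] across row 9, 2 lands solely at r9c9, so r9c9=2.
Step 15. [r8c9∈{9}] only 9 remains possible at r8c9 ⇒ r8c9=9.
Step 16. [r3c9∈{3}] only 3 remains possible at r3c9 ⇒ r3c9=3.
Step 17. [r6c8∈{3,5}] in row 6, 3 fits only at r6c8 ⇒ r6c8=3.
Step 18. [r9c7∈{3,5}] in row 9, 3 fits only at r9c7. So r9c7=3.
Step 19. [r1c2∈{1}] r1c2 has the single candidate 1, so r1c2=1.
Step 20. [r6c4∈{8}] r6c4's peers cover all but 8, so r6c4=8.
Step 21. [r1c1∈{2}] r1c1's peers cover all but 2, so r1c1=2.
Step 22. [r6c6∈{2}] only 2 remains possible at r6c6. So r6c6=2.
Step 23. [r9c8∈{5}] r9c8 has the single candidate 5, so r9c8=5.
Step 24. [r4c1∈{7}] r4c1 has the single candidate 7 ⇒ r4c1=7.
Step 25. [r5c5∈{7}] r5c5 has the single candidate 7 ⇒ r5c5=7.
Step 26. [r8c3∈{8}] only 8 remains possible at r8c3 ⇒ r8c3=8.
Step 27. [r3c7∈{9}] only 9 remains possible at r3c7. So r3c7=9.
Step 28. [r6c1∈{4}] only 4 remains possible at r6c1 ⇒ r6c1=4.
Step 29. [r8c7∈{6}] r8c7 is down to just 6 ⇒ r8c7=6.
Step 30. [r2c3∈{6}] nothing but 6 survives at r2c3, so r2c3=6.
Step 31. [r7c6∈{5}] r7c6 is down to just 5. So r7c6=5.
Step 32. [r3c6∈{6}] r3c6's peers cover all but 6, so r3c6=6.
Step 33. [r9c1∈{1}] r9c1's peers cover all but 1. So r9c1=1.
Step 34. [r6c2∈{6}] only 6 remains possible at r6c2. So r6c2=6.
Step 35. [r2c8∈{4}] nothing but 4 survives at r2c8, so r2c8=4.
Step 36. [r8c8∈{7}] r8c8 has the single candidate 7. So r8c8=7.
Step 37. [r3c5∈{1}] r3c5 is down to just 1. So r3c5=1.
Step 38. [r8c4∈{1}] r8c4 is down to just 1, so r8c4=1.
Step 39. [r6c9∈{5}] r6c9 has the single candidate 5, so r6c9=5.
Step 40. [r4c2∈{8}] r4c2 is down to just 8, so r4c2=8.
Step 41. [r1c7∈{5}] r1c7 has the single candidate 5, so r1c7=5.

Answer: 2 1 4 3 8 9 5 6 7 / 9 3 6 2 5 7 8 4 1 / 8 7 5 4 1 6 9 2 3 / 7 8 2 5 3 1 4 9 6 / 3 5 9 6 7 4 2 1 8 / 4 6 1 8 9 2 7 3 5 / 6 9 3 7 2 5 1 8 4 / 5 2 8 1 4 3 6 7 9 / 1 4 7 9 6 8 3 5 2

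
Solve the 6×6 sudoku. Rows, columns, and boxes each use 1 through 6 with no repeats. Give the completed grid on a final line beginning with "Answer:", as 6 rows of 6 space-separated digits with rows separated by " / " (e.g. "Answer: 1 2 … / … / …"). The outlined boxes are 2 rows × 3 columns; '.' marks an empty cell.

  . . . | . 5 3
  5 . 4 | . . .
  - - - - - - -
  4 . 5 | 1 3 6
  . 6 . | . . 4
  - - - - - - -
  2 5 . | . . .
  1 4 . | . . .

Step 1. [r4c5∈{2}] r4c5 has the single candidate 2. So r4c5=2.
Step 2. [r6c5∈{6}] r6c5's peers cover all but 6 ⇒ r6c5=6.
Step 3. [r1c3∈{1,2,6}] col 3 places 2 nowhere but r1c3. So r1c3=2.
Step 4. [r2c5∈{1}] r2c5's peers cover all but 1 ⇒ r2c5=1.
Step 5. [r6c3∈{3}] only 3 remains possible at r6c3, so r6c3=3.
Step 6. [r1c4∈{4,6}] across row 1, 4 lands solely at r1c4. So r1c4=4.
Step 7. [r6c6∈{2,5}] col 6 places 5 nowhere but r6c6. So r6c6=5.
Step 8. [r6c4∈{2}] r6c4's peers cover all but 2. So r6c4=2.
Step 9. [r2c2∈{3}] r2c2's peers cover all but 3. So r2c2=3.
Step 10. [r1c1∈{6}] only 6 remains possible at r1c1. So r1c1=6.
Step 11. [r4c3∈{1}] r4c3's peers cover all but 1 ⇒ r4c3=1.
Step 12. [r5c6∈{1}] only 1 remains possible at r5c6 ⇒ r5c6=1.
Step 13. [r2c6∈{2}] r2c6 is down to just 2 ⇒ r2c6=2.
Step 14. [r4c1∈{3}] r4c1 is down to just 3. So r4c1=3.
Step 15. [r5c4∈{3}] nothing but 3 survives at r5c4 ⇒ r5c4=3.
Step 16. [r5c3∈{6}] r5c3 has the single candidate 6, so r5c3=6.
Step 17. [r4c4∈{5}] nothing but 5 survives at r4c4 ⇒ r4c4=5.
Step 18. [r3c2∈{2}] r3c2 is down to just 2. So r3c2=2.
Step 19. [r5c5∈{4}] only 4 remains possible at r5c5 ⇒ r5c5=4.
Step 20. [r1c2∈{1}] nothing but 1 survives at r1c2, so r1c2=1.
Step 21. [r2c4∈{6}] only 6 remains possible at r2c4, so r2c4=6.

Answer: 6 1 2 4 5 3 / 5 3 4 6 1 2 / 4 2 5 1 3 6 / 3 6 1 5 2 4 / 2 5 6 3 4 1 / 1 4 3 2 6 5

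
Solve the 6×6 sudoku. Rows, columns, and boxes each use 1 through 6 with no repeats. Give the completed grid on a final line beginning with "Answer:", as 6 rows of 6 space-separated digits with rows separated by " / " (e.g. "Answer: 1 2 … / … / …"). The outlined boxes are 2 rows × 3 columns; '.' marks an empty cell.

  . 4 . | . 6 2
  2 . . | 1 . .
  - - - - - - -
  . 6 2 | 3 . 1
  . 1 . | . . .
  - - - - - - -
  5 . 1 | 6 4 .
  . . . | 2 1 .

Step 1. [r4c3∈{3,4,5}] r4c3 is the only open cell in box 3 admitting 5. So r4c3=5.
Step 2. [r6c2∈{3}] nothing but 3 survives at r6c2, so r6c2=3.
Step 3. [r2c5∈{3,5}] in col 5, 3 fits only at r2c5. So r2c5=3.
Step 4. [r3c1∈{4}] r3c1 has the single candidate 4. So r3c1=4.
Step 5. [r2c6∈{4,5}] 4 has one home in row 2: r2c6, so r2c6=4.
Step 6. [r2c3∈{6}] nothing but 6 survives at r2c3 ⇒ r2c3=6.
Step 7. [r1c1∈{1,3}] 1 has one home in row 1: r1c1 ⇒ r1c1=1.
Step 8. [r4c5∈{2}] nothing but 2 survives at r4c5. So r4c5=2.
Step 9. [r4c1∈{3}] r4c1 is down to just 3, so r4c1=3.
Step 10. [r5c6∈{3}] r5c6 is down to just 3 ⇒ r5c6=3.
Step 11. [r2c2∈{5}] nothing but 5 survives at r2c2. So r2c2=5.
Step 12. [r6c3∈{4}] only 4 remains possible at r6c3, so r6c3=4.
Step 13. [r1c4∈{5}] only 5 remains possible at r1c4 ⇒ r1c4=5.
Step 14. [r1c3∈{3}] r1c3's peers cover all but 3. So r1c3=3.
Step 15. [r3c5∈{5}] only 5 remains possible at r3c5. So r3c5=5.
Step 16. [r6c1∈{6}] only 6 remains possible at r6c1. So r6c1=6.
Step 17. [r4c6∈{6}] only 6 remains possible at r4c6, so r4c6=6.
Step 18. [r5c2∈{2}] r5c2 is down to just 2. So r5c2=2.
Step 19. [r4c4∈{4}] nothing but 4 survives at r4c4 ⇒ r4c4=4.
Step 20. [r6c6∈{5}] only 5 remains possible at r6c6 ⇒ r6c6=5.

Answer: 1 4 3 5 6 2 / 2 5 6 1 3 4 / 4 6 2 3 5 1 / 3 1 5 4 2 6 / 5 2 1 6 4 3 / 6 3 4 2 1 5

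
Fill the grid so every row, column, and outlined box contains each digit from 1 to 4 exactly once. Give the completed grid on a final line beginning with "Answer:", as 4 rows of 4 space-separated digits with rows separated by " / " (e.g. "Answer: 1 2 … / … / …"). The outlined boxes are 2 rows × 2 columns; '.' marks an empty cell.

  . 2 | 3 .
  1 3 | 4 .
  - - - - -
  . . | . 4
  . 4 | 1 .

Step 1. [r4c4∈{2,3}] across col 4, 3 lands solely at r4c4. So r4c4=3.
Step 2. [r4c1∈{2}] nothing but 2 survives at r4c1. So r4c1=2.
Step 3. [r1c1∈{4}] nothing but 4 survives at r1c1 ⇒ r1c1=4.
Step 4. [r3c2∈{1}] r3c2 is down to just 1 ⇒ r3c2=1.
Step 5. [r1c4∈{1}] nothing but 1 survives at r1c4 ⇒ r1c4=1.
Step 6. [r3c1∈{3}] r3c1 has the single candidate 3. So r3c1=3.
Step 7. [r2c4∈{2}] r2c4 has the single candidate 2, so r2c4=2.
Step 8. [r3c3∈{2}] r3c3 is down to just 2 ⇒ r3c3=2.

Answer: 4 2 3 1 / 1 3 4 2 / 3 1 2 4 / 2 4 1 3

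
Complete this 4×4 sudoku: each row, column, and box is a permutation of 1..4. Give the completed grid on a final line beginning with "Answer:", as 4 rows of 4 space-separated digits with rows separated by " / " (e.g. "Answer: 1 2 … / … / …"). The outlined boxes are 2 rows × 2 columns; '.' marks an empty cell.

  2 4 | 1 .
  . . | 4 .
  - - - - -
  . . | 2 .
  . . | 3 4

Step 1. [r4c1∈{1}] only 1 remains possible at r4c1, so r4c1=1.
Step 2. [r2c1∈{3}] r2c1 has the single candidate 3, so r2c1=3.
Step 3. [r3c2∈{3}] r3c2 has the single candidate 3 ⇒ r3c2=3.
Step 4. [r2c2∈{1}] r2c2 is down to just 1. So r2c2=1.
Step 5. [r3c4∈{1}] r3c4 is down to just 1. So r3c4=1.
Step 6. [r3c1∈{4}] r3c1 has the single candidate 4. So r3c1=4.
Step 7. [r2c4∈{2}] nothing but 2 survives at r2c4, so r2c4=2.
Step 8. [r1c4∈{3}] r1c4 is down to just 3 ⇒ r1c4=3.
Step 9. [r4c2∈{2}] nothing but 2 survives at r4c2, so r4c2=2.

Answer: 2 4 1 3 / 3 1 4 2 / 4 3 2 1 / 1 2 3 4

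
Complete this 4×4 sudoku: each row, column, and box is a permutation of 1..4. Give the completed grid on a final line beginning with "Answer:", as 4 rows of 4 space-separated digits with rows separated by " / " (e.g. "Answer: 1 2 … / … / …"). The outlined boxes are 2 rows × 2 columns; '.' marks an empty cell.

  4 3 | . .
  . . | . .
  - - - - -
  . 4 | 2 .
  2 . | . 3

Step 1. [r3c4∈{1}] r3c4's peers cover all but 1 ⇒ r3c4=1.
Step 2. [r2c1∈{1}] r2c1 has the single candidate 1, so r2c1=1.
Step 3. [r2c4∈{2,4}] 4 has one home in col 4: r2c4 ⇒ r2c4=4.
Step 4. [r1c4∈{2}] only 2 remains possible at r1c4. So r1c4=2.
Step 5. [r4c2∈{1}] only 1 remains possible at r4c2 ⇒ r4c2=1.
Step 6. [r1c3∈{1}] nothing but 1 survives at r1c3. So r1c3=1.
Step 7. [r2c2∈{2}] nothing but 2 survives at r2c2 ⇒ r2c2=2.
Step 8. [r3c1∈{3}] r3c1 has the single candidate 3 ⇒ r3c1=3.
Step 9. [r4c3∈{4}] r4c3 is down to just 4. So r4c3=4.
Step 10. [r2c3∈{3}] r2c3 has the single candidate 3 ⇒ r2c3=3.

Answer: 4 3 1 2 / 1 2 3 4 / 3 4 2 1 / 2 1 4 3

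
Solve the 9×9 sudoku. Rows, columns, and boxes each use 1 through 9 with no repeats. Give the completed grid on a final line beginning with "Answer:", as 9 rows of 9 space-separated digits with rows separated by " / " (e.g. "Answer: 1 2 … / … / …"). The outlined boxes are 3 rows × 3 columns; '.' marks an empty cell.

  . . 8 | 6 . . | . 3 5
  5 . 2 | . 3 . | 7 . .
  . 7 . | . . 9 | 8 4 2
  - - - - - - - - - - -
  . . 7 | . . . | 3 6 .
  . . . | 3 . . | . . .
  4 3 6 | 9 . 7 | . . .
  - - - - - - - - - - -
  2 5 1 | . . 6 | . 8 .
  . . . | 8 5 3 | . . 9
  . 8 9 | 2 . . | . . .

Step 1. [r3c5∈{1}] nothing but 1 survives at r3c5. So r3c5=1.
Step 2. [r7c7∈{4}] r7c7 has the single candidate 4, so r7c7=4.
Step 3. [r4c4∈{1,4,5}] r4c4 is the only open cell in col 4 admitting 1 ⇒ r4c4=1.
Step 4. [r1c5∈{2,4,7}] r1c5 is the only open cell in row 1 admitting 7. So r1c5=7.
Step 5. [r9c1∈{3,6,7}] 3 has one home in box 7: r9c1, so r9c1=3.
Step 6. [r9c6∈{1,4}] in col 6, 1 fits only at r9c6, so r9c6=1.
Step 7. [r4c6∈{2,4,5,8}] 5 has one home in row 4: r4c6. So r4c6=5.
Step 8. [r5c5∈{2,4,6,8}] r5c5 is the only open cell in row 5 admitting 6. So r5c5=6.
Step 9. [r2c4∈{4}] r2c4 is down to just 4. So r2c4=4.
Step 10. [r5c6∈{2,4,8}] 4 has one home in col 6: r5c6. So r5c6=4.
Step 11. [r1c2∈{1,4,9}] row 1 places 4 nowhere but r1c2, so r1c2=4.
Step 12. [r2c9∈{1,6}] across box 3, 6 lands solely at r2c9. So r2c9=6.
Step 13. [r9c9∈{7}] r9c9 has the single candidate 7 ⇒ r9c9=7.
Step 14. [r5c8∈{1,2,5,7,9}] row 5 places 7 nowhere but r5c8, so r5c8=7.
Step 15. [r5c7∈{1,2,5,9}] box 6 places 9 nowhere but r5c7. So r5c7=9.
Step 16. [r1c7∈{1}] only 1 remains possible at r1c7 ⇒ r1c7=1.
Step 17. [r5c1∈{1,8}] across col 1, 1 lands solely at r5c1, so r5c1=1.
Step 18. [r4c1∈{8,9}] across col 1, 8 lands solely at r4c1 ⇒ r4c1=8.
Step 19. [r8c8∈{1,2}] in row 8, 1 fits only at r8c8. So r8c8=1.
Step 20. [r6c8∈{2,5}] r6c8 is the only open cell in col 8 admitting 2 ⇒ r6c8=2.
Step 21. [r4c2∈{2,9}] across row 4, 9 lands solely at r4c2 ⇒ r4c2=9.
Step 22. [r8c2∈{6}] r8c2's peers cover all but 6, so r8c2=6.
Step 23. [r6c9∈{1,8}] across row 6, 1 lands solely at r6c9, so r6c9=1.
Step 24. [r9c8∈{5}] r9c8 has the single candidate 5, so r9c8=5.
Step 25. [r4c9∈{4}] nothing but 4 survives at r4c9. So r4c9=4.
Step 26. [r5c9∈{8}] nothing but 8 survives at r5c9. So r5c9=8.
Step 27. [r3c1∈{6}] nothing but 6 survives at r3c1, so r3c1=6.
Step 28. [r9c5∈{4}] r9c5 is down to just 4, so r9c5=4.
Step 29. [r8c1∈{7}] r8c1 is down to just 7 ⇒ r8c1=7.
Step 30. [r2c6∈{8}] r2c6 is down to just 8. So r2c6=8.
Step 31. [r2c2∈{1}] only 1 remains possible at r2c2. So r2c2=1.
Step 32. [r1c1∈{9}] nothing but 9 survives at r1c1 ⇒ r1c1=9.
Step 33. [r7c9∈{3}] r7c9 has the single candidate 3 ⇒ r7c9=3.
Step 34. [r4c5∈{2}] r4c5 has the single candidate 2 ⇒ r4c5=2.
Step 35. [r9c7∈{6}] r9c7 is down to just 6. So r9c7=6.
Step 36. [r8c3∈{4}] nothing but 4 survives at r8c3. So r8c3=4.
Step 37. [r3c3∈{3}] r3c3's peers cover all but 3. So r3c3=3.
Step 38. [r2c8∈{9}] nothing but 9 survives at r2c8 ⇒ r2c8=9.
Step 39. [r3c4∈{5}] r3c4's peers cover all but 5 ⇒ r3c4=5.
Step 40. [r5c3∈{5}] r5c3 has the single candidate 5, so r5c3=5.
Step 41. [r8c7∈{2}] r8c7's peers cover all but 2, so r8c7=2.
Step 42. [r7c4∈{7}] r7c4 has the single candidate 7 ⇒ r7c4=7.
Step 43. [r6c7∈{5}] r6c7 is down to just 5. So r6c7=5.
Step 44. [r1c6∈{2}] nothing but 2 survives at r1c6, so r1c6=2.
Step 45. [r7c5∈{9}] r7c5 is down to just 9, so r7c5=9.
Step 46. [r6c5∈{8}] r6c5 has the single candidate 8. So r6c5=8.
Step 47. [r5c2∈{2}] r5c2 is down to just 2 ⇒ r5c2=2.

Answer: 9 4 8 6 7 2 1 3 5 / 5 1 2 4 3 8 7 9 6 / 6 7 3 5 1 9 8 4 2 / 8 9 7 1 2 5 3 6 4 / 1 2 5 3 6 4 9 7 8 / 4 3 6 9 8 7 5 2 1 / 2 5 1 7 9 6 4 8 3 / 7 6 4 8 5 3 2 1 9 / 3 8 9 2 4 1 6 5 7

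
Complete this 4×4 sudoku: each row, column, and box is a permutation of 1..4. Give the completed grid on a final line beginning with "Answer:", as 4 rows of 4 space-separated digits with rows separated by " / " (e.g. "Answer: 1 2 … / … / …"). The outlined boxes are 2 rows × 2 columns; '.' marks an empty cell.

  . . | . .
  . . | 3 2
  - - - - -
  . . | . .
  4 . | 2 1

Step 1. [r2c1∈{1}] r2c1 is down to just 1. So r2c1=1.
Step 2. [r4c2∈{3}] nothing but 3 survives at r4c2, so r4c2=3.
Step 3. [r1c4∈{4}] only 4 remains possible at r1c4, so r1c4=4.
Step 4. [r1c2∈{2}] r1c2 has the single candidate 2 ⇒ r1c2=2.
Step 5. [r1c1∈{3}] r1c1's peers cover all but 3. So r1c1=3.
Step 6. [r3c2∈{1}] r3c2 has the single candidate 1. So r3c2=1.
Step 7. [r1c3∈{1}] only 1 remains possible at r1c3 ⇒ r1c3=1.
Step 8. [r3c4∈{3}] only 3 remains possible at r3c4 ⇒ r3c4=3.
Step 9. [r3c1∈{2}] only 2 remains possible at r3c1 ⇒ r3c1=2.
Step 10. [r3c3∈{4}] nothing but 4 survives at r3c3, so r3c3=4.
Step 11. [r2c2∈{4}] r2c2 is down to just 4 ⇒ r2c2=4.

Answer: 3 2 1 4 / 1 4 3 2 / 2 1 4 3 / 4 3 2 1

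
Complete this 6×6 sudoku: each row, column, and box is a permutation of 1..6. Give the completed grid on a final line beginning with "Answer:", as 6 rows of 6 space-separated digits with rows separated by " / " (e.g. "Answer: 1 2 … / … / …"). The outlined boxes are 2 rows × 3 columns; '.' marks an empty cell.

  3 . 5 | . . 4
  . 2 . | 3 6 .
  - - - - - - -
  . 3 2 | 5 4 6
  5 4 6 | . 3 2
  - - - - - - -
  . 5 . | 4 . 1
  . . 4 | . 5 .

Step 1. [r6c4∈{2,6}] in col 4, 6 fits only at r6c4. So r6c4=6.
Step 2. [r1c5∈{1,2}] in col 5, 1 fits only at r1c5 ⇒ r1c5=1.
Step 3. [r6c1∈{1,2}] across row 6, 2 lands solely at r6c1, so r6c1=2.
Step 4. [r3c1∈{1}] only 1 remains possible at r3c1. So r3c1=1.
Step 5. [r2c3∈{1}] r2c3's peers cover all but 1 ⇒ r2c3=1.
Step 6. [r5c1∈{6}] only 6 remains possible at r5c1. So r5c1=6.
Step 7. [r6c2∈{1}] r6c2 has the single candidate 1 ⇒ r6c2=1.
Step 8. [r1c4∈{2}] r1c4 is down to just 2, so r1c4=2.
Step 9. [r4c4∈{1}] nothing but 1 survives at r4c4. So r4c4=1.
Step 10. [r2c1∈{4}] only 4 remains possible at r2c1, so r2c1=4.
Step 11. [r2c6∈{5}] only 5 remains possible at r2c6, so r2c6=5.
Step 12. [r5c3∈{3}] r5c3's peers cover all but 3 ⇒ r5c3=3.
Step 13. [r5c5∈{2}] r5c5 is down to just 2 ⇒ r5c5=2.
Step 14. [r1c2∈{6}] r1c2 is down to just 6 ⇒ r1c2=6.
Step 15. [r6c6∈{3}] nothing but 3 survives at r6c6, so r6c6=3.

Answer: 3 6 5 2 1 4 / 4 2 1 3 6 5 / 1 3 2 5 4 6 / 5 4 6 1 3 2 / 6 5 3 4 2 1 / 2 1 4 6 5 3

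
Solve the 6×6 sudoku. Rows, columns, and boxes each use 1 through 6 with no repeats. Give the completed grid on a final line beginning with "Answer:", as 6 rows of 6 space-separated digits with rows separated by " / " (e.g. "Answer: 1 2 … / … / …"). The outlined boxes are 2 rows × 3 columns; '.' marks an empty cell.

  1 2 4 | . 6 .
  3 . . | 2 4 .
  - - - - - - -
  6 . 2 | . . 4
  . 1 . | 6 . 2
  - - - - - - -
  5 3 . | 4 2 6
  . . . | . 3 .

Step 1. [r3c2∈{5}] r3c2's peers cover all but 5 ⇒ r3c2=5.
Step 2. [r2c2∈{6}] r2c2's peers cover all but 6 ⇒ r2c2=6.
Step 3. [r3c4∈{1,3}] r3c4 is the only open cell in row 3 admitting 3, so r3c4=3.
Step 4. [r6c4∈{1,5}] 1 has one home in col 4: r6c4, so r6c4=1.
Step 5. [r6c6∈{5}] only 5 remains possible at r6c6. So r6c6=5.
Step 6. [r6c2∈{4}] only 4 remains possible at r6c2, so r6c2=4.
Step 7. [r6c1∈{2}] only 2 remains possible at r6c1, so r6c1=2.
Step 8. [r4c1∈{4}] r4c1 is down to just 4 ⇒ r4c1=4.
Step 9. [r3c5∈{1}] only 1 remains possible at r3c5. So r3c5=1.
Step 10. [r1c6∈{3}] only 3 remains possible at r1c6. So r1c6=3.
Step 11. [r2c6∈{1}] nothing but 1 survives at r2c6 ⇒ r2c6=1.
Step 12. [r4c5∈{5}] r4c5 has the single candidate 5. So r4c5=5.
Step 13. [r5c3∈{1}] only 1 remains possible at r5c3. So r5c3=1.
Step 14. [r4c3∈{3}] r4c3 is down to just 3, so r4c3=3.
Step 15. [r2c3∈{5}] r2c3's peers cover all but 5. So r2c3=5.
Step 16. [r1c4∈{5}] r1c4's peers cover all but 5. So r1c4=5.
Step 17. [r6c3∈{6}] only 6 remains possible at r6c3 ⇒ r6c3=6.

Answer: 1 2 4 5 6 3 / 3 6 5 2 4 1 / 6 5 2 3 1 4 / 4 1 3 6 5 2 / 5 3 1 4 2 6 / 2 4 6 1 3 5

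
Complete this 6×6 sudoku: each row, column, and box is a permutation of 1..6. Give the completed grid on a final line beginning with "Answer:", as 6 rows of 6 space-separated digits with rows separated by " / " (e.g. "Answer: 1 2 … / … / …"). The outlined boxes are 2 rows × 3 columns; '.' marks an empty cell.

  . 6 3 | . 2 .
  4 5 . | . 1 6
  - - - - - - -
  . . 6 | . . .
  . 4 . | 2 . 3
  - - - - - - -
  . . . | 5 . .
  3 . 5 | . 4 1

Step 1. [r4c3∈{1}] r4c3 is down to just 1 ⇒ r4c3=1.
Step 2. [r6c2∈{2}] r6c2's peers cover all but 2, so r6c2=2.
Step 3. [r3c5∈{5}] only 5 remains possible at r3c5. So r3c5=5.
Step 4. [r1c4∈{4}] only 4 remains possible at r1c4, so r1c4=4.
Step 5. [r5c1∈{1,6}] col 1 places 6 nowhere but r5c1 ⇒ r5c1=6.
Step 6. [r4c1∈{5}] r4c1 has the single candidate 5. So r4c1=5.
Step 7. [r5c2∈{1}] r5c2 has the single candidate 1, so r5c2=1.
Step 8. [r6c4∈{6}] r6c4 has the single candidate 6 ⇒ r6c4=6.
Step 9. [r2c3∈{2}] r2c3 is down to just 2, so r2c3=2.
Step 10. [r4c5∈{6}] only 6 remains possible at r4c5, so r4c5=6.
Step 11. [r3c1∈{2}] r3c1's peers cover all but 2 ⇒ r3c1=2.
Step 12. [r2c4∈{3}] nothing but 3 survives at r2c4. So r2c4=3.
Step 13. [r3c6∈{4}] nothing but 4 survives at r3c6. So r3c6=4.
Step 14. [r3c4∈{1}] only 1 remains possible at r3c4, so r3c4=1.
Step 15. [r5c5∈{3}] r5c5 is down to just 3, so r5c5=3.
Step 16. [r5c3∈{4}] only 4 remains possible at r5c3 ⇒ r5c3=4.
Step 17. [r3c2∈{3}] r3c2's peers cover all but 3, so r3c2=3.
Step 18. [r1c1∈{1}] r1c1 has the single candidate 1 ⇒ r1c1=1.
Step 19. [r1c6∈{5}] nothing but 5 survives at r1c6. So r1c6=5.
Step 20. [r5c6∈{2}] r5c6's peers cover all but 2, so r5c6=2.

Answer: 1 6 3 4 2 5 / 4 5 2 3 1 6 / 2 3 6 1 5 4 / 5 4 1 2 6 3 / 6 1 4 5 3 2 / 3 2 5 6 4 1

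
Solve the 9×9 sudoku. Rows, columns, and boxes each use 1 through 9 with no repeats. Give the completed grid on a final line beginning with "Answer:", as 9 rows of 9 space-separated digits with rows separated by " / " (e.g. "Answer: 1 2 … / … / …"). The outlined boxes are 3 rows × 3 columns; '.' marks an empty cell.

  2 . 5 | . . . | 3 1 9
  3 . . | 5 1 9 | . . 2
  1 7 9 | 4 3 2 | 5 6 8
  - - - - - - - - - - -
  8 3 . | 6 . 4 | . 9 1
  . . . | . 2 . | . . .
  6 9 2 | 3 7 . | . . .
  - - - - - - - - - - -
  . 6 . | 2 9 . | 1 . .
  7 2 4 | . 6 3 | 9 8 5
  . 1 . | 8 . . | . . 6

Step 1. [r6c9∈{4}] only 4 remains possible at r6c9 ⇒ r6c9=4.
Step 2. [r7c8∈{3,4,7}] in row 7, 4 fits only at r7c8. So r7c8=4.
Step 3. [r5c2∈{4,5}] r5c2 is the only open cell in col 2 admitting 5. So r5c2=5.
Step 4. [r6c6∈{1,5,8}] row 6 places 1 nowhere but r6c6. So r6c6=1.
Step 5. [r9c8∈{2,3,7}] across col 8, 2 lands solely at r9c8, so r9c8=2.
Step 6. [r9c7∈{7}] r9c7 is down to just 7, so r9c7=7.
Step 7. [r9c6∈{5}] r9c6's peers cover all but 5. So r9c6=5.
Step 8. [r5c9∈{3,7}] across col 9, 7 lands solely at r5c9, so r5c9=7.
Step 9. [r1c6∈{6,7,8}] row 1 places 6 nowhere but r1c6 ⇒ r1c6=6.
Step 10. [r1c2∈{4,8}] 4 has one home in row 1: r1c2, so r1c2=4.
Step 11. [r7c3∈{3,8}] 8 has one home in row 7: r7c3 ⇒ r7c3=8.
Step 12. [r6c7∈{8}] r6c7 has the single candidate 8, so r6c7=8.
Step 13. [r9c1∈{9}] only 9 remains possible at r9c1. So r9c1=9.
Step 14. [r2c2∈{8}] r2c2 is down to just 8. So r2c2=8.
Step 15. [r5c8∈{3}] only 3 remains possible at r5c8. So r5c8=3.
Step 16. [r5c6∈{8}] r5c6 has the single candidate 8 ⇒ r5c6=8.
Step 17. [r2c3∈{6}] only 6 remains possible at r2c3 ⇒ r2c3=6.
Step 18. [r7c1∈{5}] r7c1 has the single candidate 5, so r7c1=5.
Step 19. [r2c8∈{7}] only 7 remains possible at r2c8. So r2c8=7.
Step 20. [r2c7∈{4}] r2c7 is down to just 4. So r2c7=4.
Step 21. [r5c1∈{4}] r5c1 is down to just 4, so r5c1=4.
Step 22. [r7c6∈{7}] nothing but 7 survives at r7c6. So r7c6=7.
Step 23. [r6c8∈{5}] only 5 remains possible at r6c8 ⇒ r6c8=5.
Step 24. [r1c5∈{8}] r1c5 has the single candidate 8 ⇒ r1c5=8.
Step 25. [r1c4∈{7}] nothing but 7 survives at r1c4. So r1c4=7.
Step 26. [r8c4∈{1}] r8c4 is down to just 1, so r8c4=1.
Step 27. [r4c5∈{5}] only 5 remains possible at r4c5. So r4c5=5.
Step 28. [r9c3∈{3}] r9c3 has the single candidate 3. So r9c3=3.
Step 29. [r4c7∈{2}] nothing but 2 survives at r4c7 ⇒ r4c7=2.
Step 30. [r9c5∈{4}] only 4 remains possible at r9c5. So r9c5=4.
Step 31. [r7c9∈{3}] r7c9's peers cover all but 3 ⇒ r7c9=3.
Step 32. [r4c3∈{7}] r4c3's peers cover all but 7, so r4c3=7.
Step 33. [r5c3∈{1}] nothing but 1 survives at r5c3 ⇒ r5c3=1.
Step 34. [r5c7∈{6}] r5c7 has the single candidate 6, so r5c7=6.
Step 35. [r5c4∈{9}] r5c4's peers cover all but 9 ⇒ r5c4=9.

Answer: 2 4 5 7 8 6 3 1 9 / 3 8 6 5 1 9 4 7 2 / 1 7 9 4 3 2 5 6 8 / 8 3 7 6 5 4 2 9 1 / 4 5 1 9 2 8 6 3 7 / 6 9 2 3 7 1 8 5 4 / 5 6 8 2 9 7 1 4 3 / 7 2 4 1 6 3 9 8 5 / 9 1 3 8 4 5 7 2 6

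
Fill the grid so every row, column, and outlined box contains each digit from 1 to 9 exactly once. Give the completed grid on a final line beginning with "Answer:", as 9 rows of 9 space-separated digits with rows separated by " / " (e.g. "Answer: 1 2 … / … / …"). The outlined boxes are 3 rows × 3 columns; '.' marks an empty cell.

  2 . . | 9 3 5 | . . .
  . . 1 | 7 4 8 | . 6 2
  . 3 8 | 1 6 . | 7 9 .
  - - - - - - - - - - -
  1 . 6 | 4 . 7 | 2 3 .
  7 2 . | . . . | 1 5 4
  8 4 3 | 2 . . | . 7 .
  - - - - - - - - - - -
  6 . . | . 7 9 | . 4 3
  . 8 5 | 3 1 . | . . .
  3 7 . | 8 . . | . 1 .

Step 1. [r9c5∈{2,5}] col 5 places 2 nowhere but r9c5 ⇒ r9c5=2.
Step 2. [r4c2∈{5,9}] r4c2 is the only open cell in box 4 admitting 5, so r4c2=5.
Step 3. [r3c9∈{5}] r3c9's peers cover all but 5, so r3c9=5.
Step 4. [r9c7∈{5,6,9}] 5 has one home in row 9: r9c7. So r9c7=5.
Step 5. [r4c9∈{8,9}] across box 6, 8 lands solely at r4c9, so r4c9=8.
Step 6. [r4c5∈{9}] r4c5 is down to just 9. So r4c5=9.
Step 7. [r8c9∈{6,7,9}] r8c9 is the only open cell in row 8 admitting 7 ⇒ r8c9=7.
Step 8. [r3c1∈{4}] r3c1 is down to just 4 ⇒ r3c1=4.
Step 9. [r8c1∈{9}] nothing but 9 survives at r8c1, so r8c1=9.
Step 10. [r8c7∈{6}] r8c7 is down to just 6 ⇒ r8c7=6.
Step 11. [r9c6∈{4,6}] across row 9, 6 lands solely at r9c6, so r9c6=6.
Step 12. [r6c7∈{9}] r6c7 has the single candidate 9. So r6c7=9.
Step 13. [r1c8∈{8}] only 8 remains possible at r1c8, so r1c8=8.
Step 14. [r3c6∈{2}] r3c6 is down to just 2. So r3c6=2.
Step 15. [r5c6∈{3}] r5c6 is down to just 3 ⇒ r5c6=3.
Step 16. [r8c8∈{2}] r8c8's peers cover all but 2 ⇒ r8c8=2.
Step 17. [r5c5∈{8}] r5c5 has the single candidate 8 ⇒ r5c5=8.
Step 18. [r2c7∈{3}] only 3 remains possible at r2c7, so r2c7=3.
Step 19. [r2c2∈{9}] only 9 remains possible at r2c2, so r2c2=9.
Step 20. [r6c9∈{6}] nothing but 6 survives at r6c9 ⇒ r6c9=6.
Step 21. [r5c3∈{9}] only 9 remains possible at r5c3, so r5c3=9.
Step 22. [r1c3∈{7}] nothing but 7 survives at r1c3 ⇒ r1c3=7.
Step 23. [r9c9∈{9}] only 9 remains possible at r9c9 ⇒ r9c9=9.
Step 24. [r7c7∈{8}] r7c7's peers cover all but 8, so r7c7=8.
Step 25. [r1c7∈{4}] r1c7 has the single candidate 4, so r1c7=4.
Step 26. [r1c2∈{6}] nothing but 6 survives at r1c2. So r1c2=6.
Step 27. [r7c3∈{2}] nothing but 2 survives at r7c3 ⇒ r7c3=2.
Step 28. [r7c4∈{5}] r7c4 is down to just 5, so r7c4=5.
Step 29. [r2c1∈{5}] only 5 remains possible at r2c1, so r2c1=5.
Step 30. [r5c4∈{6}] nothing but 6 survives at r5c4. So r5c4=6.
Step 31. [r6c5∈{5}] r6c5's peers cover all but 5, so r6c5=5.
Step 32. [r6c6∈{1}] r6c6 is down to just 1 ⇒ r6c6=1.
Step 33. [r1c9∈{1}] only 1 remains possible at r1c9, so r1c9=1.
Step 34. [r9c3∈{4}] nothing but 4 survives at r9c3 ⇒ r9c3=4.
Step 35. [r7c2∈{1}] only 1 remains possible at r7c2. So r7c2=1.
Step 36. [r8c6∈{4}] nothing but 4 survives at r8c6, so r8c6=4.

Answer: 2 6 7 9 3 5 4 8 1 / 5 9 1 7 4 8 3 6 2 / 4 3 8 1 6 2 7 9 5 / 1 5 6 4 9 7 2 3 8 / 7 2 9 6 8 3 1 5 4 / 8 4 3 2 5 1 9 7 6 / 6 1 2 5 7 9 8 4 3 / 9 8 5 3 1 4 6 2 7 / 3 7 4 8 2 6 5 1 9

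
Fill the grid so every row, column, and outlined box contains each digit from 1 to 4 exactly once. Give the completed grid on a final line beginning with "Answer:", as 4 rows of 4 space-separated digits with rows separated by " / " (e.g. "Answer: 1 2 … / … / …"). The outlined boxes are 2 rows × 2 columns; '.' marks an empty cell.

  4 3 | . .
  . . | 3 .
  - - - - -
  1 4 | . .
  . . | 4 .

Step 1. [r4c4∈{1,2,3}] 1 has one home in row 4: r4c4 ⇒ r4c4=1.
Step 2. [r1c4∈{2}] r1c4 has the single candidate 2. So r1c4=2.
Step 3. [r4c2∈{2}] r4c2 has the single candidate 2. So r4c2=2.
Step 4. [r2c2∈{1}] r2c2 has the single candidate 1. So r2c2=1.
Step 5. [r3c4∈{3}] r3c4's peers cover all but 3. So r3c4=3.
Step 6. [r3c3∈{2}] r3c3 has the single candidate 2, so r3c3=2.
Step 7. [r4c1∈{3}] r4c1 is down to just 3 ⇒ r4c1=3.
Step 8. [r1c3∈{1}] r1c3 has the single candidate 1. So r1c3=1.
Step 9. [r2c4∈{4}] nothing but 4 survives at r2c4 ⇒ r2c4=4.
Step 10. [r2c1∈{2}] r2c1 has the single candidate 2. So r2c1=2.

Answer: 4 3 1 2 / 2 1 3 4 / 1 4 2 3 / 3 2 4 1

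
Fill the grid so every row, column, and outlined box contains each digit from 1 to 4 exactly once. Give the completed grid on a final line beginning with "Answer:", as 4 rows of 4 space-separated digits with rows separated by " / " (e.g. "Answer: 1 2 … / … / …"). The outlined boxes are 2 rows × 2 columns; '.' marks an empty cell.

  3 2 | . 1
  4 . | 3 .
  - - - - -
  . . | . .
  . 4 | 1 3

Step 1. [r3c3∈{2,4}] in col 3, 2 fits only at r3c3 ⇒ r3c3=2.
Step 2. [r2c2∈{1}] only 1 remains possible at r2c2. So r2c2=1.
Step 3. [r4c1∈{2}] only 2 remains possible at r4c1, so r4c1=2.
Step 4. [r2c4∈{2}] r2c4's peers cover all but 2, so r2c4=2.
Step 5. [r3c2∈{3}] only 3 remains possible at r3c2 ⇒ r3c2=3.
Step 6. [r1c3∈{4}] r1c3 has the single candidate 4. So r1c3=4.
Step 7. [r3c4∈{4}] r3c4 has the single candidate 4 ⇒ r3c4=4.
Step 8. [r3c1∈{1}] r3c1 is down to just 1 ⇒ r3c1=1.

Answer: 3 2 4 1 / 4 1 3 2 / 1 3 2 4 / 2 4 1 3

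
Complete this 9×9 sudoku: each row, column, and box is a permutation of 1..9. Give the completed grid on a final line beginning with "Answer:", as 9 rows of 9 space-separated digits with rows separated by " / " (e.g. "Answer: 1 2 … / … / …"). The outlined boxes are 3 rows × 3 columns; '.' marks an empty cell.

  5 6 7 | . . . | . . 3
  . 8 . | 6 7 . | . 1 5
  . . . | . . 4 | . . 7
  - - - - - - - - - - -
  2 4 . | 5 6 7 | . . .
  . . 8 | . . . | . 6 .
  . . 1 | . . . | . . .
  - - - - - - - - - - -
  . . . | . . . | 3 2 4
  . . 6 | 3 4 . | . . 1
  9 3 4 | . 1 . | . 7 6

Step 1. [r3c5∈{2,3,5,8,9}] 5 has one home in row 3: r3c5. So r3c5=5.
Step 2. [r2c6∈{2,3,9}] box 2 places 3 nowhere but r2c6 ⇒ r2c6=3.
Step 3. [r8c2∈{2,5,7}] 2 has one home in box 7: r8c2, so r8c2=2.
Step 4. [r8c1∈{7,8}] row 8 places 7 nowhere but r8c1. So r8c1=7.
Step 5. [r5c1∈{3}] r5c1's peers cover all but 3, so r5c1=3.
Step 6. [r4c3∈{9}] r4c3 has the single candidate 9 ⇒ r4c3=9.
Step 7. [r2c7∈{2,4,9}] 9 has one home in row 2: r2c7. So r2c7=9.
Step 8. [r3c8∈{8}] only 8 remains possible at r3c8. So r3c8=8.
Step 9. [r6c5∈{2,3,8,9}] 3 has one home in col 5: r6c5 ⇒ r6c5=3.
Step 10. [r7c1∈{1,8}] r7c1 is the only open cell in col 1 admitting 8. So r7c1=8.
Step 11. [r7c5∈{9}] r7c5 is down to just 9. So r7c5=9.
Step 12. [r5c5∈{2}] only 2 remains possible at r5c5, so r5c5=2.
Step 13. [r5c9∈{9}] r5c9 has the single candidate 9, so r5c9=9.
Step 14. [r5c6∈{1}] nothing but 1 survives at r5c6, so r5c6=1.
Step 15. [r1c4∈{1,2,8,9}] 1 has one home in row 1: r1c4. So r1c4=1.
Step 16. [r1c6∈{2,8,9}] across row 1, 9 lands solely at r1c6. So r1c6=9.
Step 17. [r6c6∈{8}] r6c6's peers cover all but 8, so r6c6=8.
Step 18. [r8c6∈{5}] r8c6's peers cover all but 5 ⇒ r8c6=5.
Step 19. [r6c8∈{4,5}] col 8 places 5 nowhere but r6c8, so r6c8=5.
Step 20. [r3c4∈{2}] r3c4's peers cover all but 2 ⇒ r3c4=2.
Step 21. [r5c4∈{4}] r5c4's peers cover all but 4 ⇒ r5c4=4.
Step 22. [r6c7∈{2,4,7}] 4 has one home in row 6: r6c7 ⇒ r6c7=4.
Step 23. [r8c7∈{8}] r8c7 has the single candidate 8. So r8c7=8.
Step 24. [r7c2∈{1,5}] across row 7, 1 lands solely at r7c2. So r7c2=1.
Step 25. [r5c2∈{5,7}] in row 5, 5 fits only at r5c2, so r5c2=5.
Step 26. [r2c3∈{2}] r2c3's peers cover all but 2 ⇒ r2c3=2.
Step 27. [r3c7∈{6}] r3c7 has the single candidate 6, so r3c7=6.
Step 28. [r7c3∈{5}] r7c3 has the single candidate 5 ⇒ r7c3=5.
Step 29. [r7c6∈{6}] nothing but 6 survives at r7c6, so r7c6=6.
Step 30. [r2c1∈{4}] only 4 remains possible at r2c1, so r2c1=4.
Step 31. [r9c4∈{8}] only 8 remains possible at r9c4. So r9c4=8.
Step 32. [r4c9∈{8}] only 8 remains possible at r4c9. So r4c9=8.
Step 33. [r3c2∈{9}] r3c2's peers cover all but 9, so r3c2=9.
Step 34. [r3c1∈{1}] r3c1 has the single candidate 1 ⇒ r3c1=1.
Step 35. [r5c7∈{7}] r5c7 is down to just 7 ⇒ r5c7=7.
Step 36. [r1c8∈{4}] r1c8 is down to just 4, so r1c8=4.
Step 37. [r1c7∈{2}] r1c7 is down to just 2 ⇒ r1c7=2.
Step 38. [r7c4∈{7}] nothing but 7 survives at r7c4, so r7c4=7.
Step 39. [r3c3∈{3}] r3c3 is down to just 3 ⇒ r3c3=3.
Step 40. [r1c5∈{8}] r1c5's peers cover all but 8. So r1c5=8.
Step 41. [r9c6∈{2}] r9c6's peers cover all but 2. So r9c6=2.
Step 42. [r6c2∈{7}] only 7 remains possible at r6c2, so r6c2=7.
Step 43. [r6c1∈{6}] only 6 remains possible at r6c1. So r6c1=6.
Step 44. [r9c7∈{5}] r9c7 has the single candidate 5 ⇒ r9c7=5.
Step 45. [r6c9∈{2}] r6c9's peers cover all but 2. So r6c9=2.
Step 46. [r4c8∈{3}] only 3 remains possible at r4c8. So r4c8=3.
Step 47. [r6c4∈{9}] r6c4 is down to just 9. So r6c4=9.
Step 48. [r8c8∈{9}] nothing but 9 survives at r8c8, so r8c8=9.
Step 49. [r4c7∈{1}] r4c7 has the single candidate 1, so r4c7=1.

Answer: 5 6 7 1 8 9 2 4 3 / 4 8 2 6 7 3 9 1 5 / 1 9 3 2 5 4 6 8 7 / 2 4 9 5 6 7 1 3 8 / 3 5 8 4 2 1 7 6 9 / 6 7 1 9 3 8 4 5 2 / 8 1 5 7 9 6 3 2 4 / 7 2 6 3 4 5 8 9 1 / 9 3 4 8 1 2 5 7 6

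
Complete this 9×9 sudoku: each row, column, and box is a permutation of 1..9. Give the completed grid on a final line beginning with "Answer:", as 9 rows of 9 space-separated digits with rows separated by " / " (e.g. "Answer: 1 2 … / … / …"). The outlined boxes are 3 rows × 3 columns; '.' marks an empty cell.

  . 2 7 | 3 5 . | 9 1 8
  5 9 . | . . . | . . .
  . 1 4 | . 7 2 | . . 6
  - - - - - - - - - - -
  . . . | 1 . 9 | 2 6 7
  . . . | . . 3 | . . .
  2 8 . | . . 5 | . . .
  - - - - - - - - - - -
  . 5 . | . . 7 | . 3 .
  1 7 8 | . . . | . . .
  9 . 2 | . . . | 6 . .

Step 1. [r7c3∈{6}] only 6 remains possible at r7c3 ⇒ r7c3=6.
Step 2. [r7c1∈{4}] r7c1's peers cover all but 4 ⇒ r7c1=4.
Step 3. [r4c5∈{4,8}] across row 4, 8 lands solely at r4c5 ⇒ r4c5=8.
Step 4. [r1c6∈{4,6}] 4 has one home in row 1: r1c6, so r1c6=4.
Step 5. [r8c5∈{2,3,4,6,9}] row 8 places 3 nowhere but r8c5. So r8c5=3.
Step 6. [r2c3∈{3}] r2c3's peers cover all but 3. So r2c3=3.
Step 7. [r7c5∈{1,2,9}] col 5 places 9 nowhere but r7c5, so r7c5=9.
Step 8. [r5c2∈{4,6}] 6 has one home in col 2: r5c2, so r5c2=6.
Step 9. [r3c8∈{5}] r3c8's peers cover all but 5, so r3c8=5.
Step 10. [r6c9∈{1,3,4,9}] r6c9 is the only open cell in col 9 admitting 3, so r6c9=3.
Step 11. [r6c4∈{4,6,7}] 7 has one home in row 6: r6c4. So r6c4=7.
Step 12. [r9c8∈{4,7,8}] row 9 places 7 nowhere but r9c8 ⇒ r9c8=7.
Step 13. [r5c8∈{4,8,9}] col 8 places 8 nowhere but r5c8, so r5c8=8.
Step 14. [r5c5∈{2,4}] col 5 places 2 nowhere but r5c5. So r5c5=2.
Step 15. [r5c4∈{4}] r5c4's peers cover all but 4, so r5c4=4.
Step 16. [r7c7∈{1,8}] r7c7 is the only open cell in col 7 admitting 8, so r7c7=8.
Step 17. [r7c9∈{1,2}] across row 7, 1 lands solely at r7c9. So r7c9=1.
Step 18. [r9c5∈{1,4}] across col 5, 4 lands solely at r9c5, so r9c5=4.
Step 19. [r9c9∈{5}] nothing but 5 survives at r9c9. So r9c9=5.
Step 20. [r8c7∈{4}] nothing but 4 survives at r8c7. So r8c7=4.
Step 21. [r9c4∈{8}] r9c4's peers cover all but 8. So r9c4=8.
Step 22. [r5c9∈{9}] r5c9 has the single candidate 9, so r5c9=9.
Step 23. [r8c9∈{2}] nothing but 2 survives at r8c9 ⇒ r8c9=2.
Step 24. [r2c4∈{6}] only 6 remains possible at r2c4, so r2c4=6.
Step 25. [r6c7∈{1}] r6c7 is down to just 1 ⇒ r6c7=1.
Step 26. [r6c8∈{4}] nothing but 4 survives at r6c8, so r6c8=4.
Step 27. [r4c1∈{3}] r4c1 is down to just 3, so r4c1=3.
Step 28. [r5c7∈{5}] r5c7's peers cover all but 5, so r5c7=5.
Step 29. [r2c5∈{1}] r2c5 is down to just 1 ⇒ r2c5=1.
Step 30. [r2c9∈{4}] only 4 remains possible at r2c9, so r2c9=4.
Step 31. [r6c5∈{6}] r6c5 is down to just 6, so r6c5=6.
Step 32. [r7c4∈{2}] nothing but 2 survives at r7c4 ⇒ r7c4=2.
Step 33. [r8c4∈{5}] r8c4 is down to just 5, so r8c4=5.
Step 34. [r1c1∈{6}] nothing but 6 survives at r1c1. So r1c1=6.
Step 35. [r9c6∈{1}] r9c6's peers cover all but 1, so r9c6=1.
Step 36. [r3c1∈{8}] r3c1 is down to just 8. So r3c1=8.
Step 37. [r3c4∈{9}] nothing but 9 survives at r3c4, so r3c4=9.
Step 38. [r6c3∈{9}] nothing but 9 survives at r6c3. So r6c3=9.
Step 39. [r2c6∈{8}] r2c6's peers cover all but 8. So r2c6=8.
Step 40. [r9c2∈{3}] nothing but 3 survives at r9c2, so r9c2=3.
Step 41. [r8c6∈{6}] r8c6's peers cover all but 6, so r8c6=6.
Step 42. [r8c8∈{9}] only 9 remains possible at r8c8. So r8c8=9.
Step 43. [r4c3∈{5}] r4c3's peers cover all but 5, so r4c3=5.
Step 44. [r3c7∈{3}] r3c7's peers cover all but 3, so r3c7=3.
Step 45. [r4c2∈{4}] r4c2's peers cover all but 4, so r4c2=4.
Step 46. [r5c1∈{7}] nothing but 7 survives at r5c1 ⇒ r5c1=7.
Step 47. [r5c3∈{1}] r5c3 is down to just 1. So r5c3=1.
Step 48. [r2c7∈{7}] r2c7 has the single candidate 7. So r2c7=7.
Step 49. [r2c8∈{2}] nothing but 2 survives at r2c8. So r2c8=2.

Answer: 6 2 7 3 5 4 9 1 8 / 5 9 3 6 1 8 7 2 4 / 8 1 4 9 7 2 3 5 6 / 3 4 5 1 8 9 2 6 7 / 7 6 1 4 2 3 5 8 9 / 2 8 9 7 6 5 1 4 3 / 4 5 6 2 9 7 8 3 1 / 1 7 8 5 3 6 4 9 2 / 9 3 2 8 4 1 6 7 5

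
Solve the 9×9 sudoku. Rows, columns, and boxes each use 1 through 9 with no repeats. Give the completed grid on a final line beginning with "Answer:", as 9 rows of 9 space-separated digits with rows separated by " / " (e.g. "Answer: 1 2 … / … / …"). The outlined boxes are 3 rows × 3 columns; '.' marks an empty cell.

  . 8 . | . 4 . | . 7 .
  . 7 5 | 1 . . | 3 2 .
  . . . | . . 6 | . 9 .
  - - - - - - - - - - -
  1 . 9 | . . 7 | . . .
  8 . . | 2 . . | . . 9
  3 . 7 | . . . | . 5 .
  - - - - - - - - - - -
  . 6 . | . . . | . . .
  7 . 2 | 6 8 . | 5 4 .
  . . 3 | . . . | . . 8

Step 1. [r2c5∈{9}] r2c5 has the single candidate 9. So r2c5=9.
Step 2. [r7c9∈{1,2,3,7}] across col 9, 7 lands solely at r7c9 ⇒ r7c9=7.
Step 3. [r4c8∈{3,6,8}] col 8 places 8 nowhere but r4c8. So r4c8=8.
Step 4. [r5c3∈{4,6}] 6 has one home in box 4: r5c3, so r5c3=6.
Step 5. [r3c2∈{1,2,3,4}] in col 2, 3 fits only at r3c2. So r3c2=3.
Step 6. [r1c1∈{2,6,9}] r1c1 is the only open cell in row 1 admitting 9. So r1c1=9.
Step 7. [r1c6∈{2,3,5}] r1c6 is the only open cell in row 1 admitting 2. So r1c6=2.
Step 8. [r1c3∈{1}] only 1 remains possible at r1c3, so r1c3=1.
Step 9. [r1c7∈{6}] r1c7 has the single candidate 6. So r1c7=6.
Step 10. [r3c3∈{4}] r3c3's peers cover all but 4. So r3c3=4.
Step 11. [r1c4∈{3,5}] 3 has one home in row 1: r1c4 ⇒ r1c4=3.
Step 12. [r2c6∈{8}] only 8 remains possible at r2c6. So r2c6=8.
Step 13. [r5c7∈{1,4,7}] row 5 places 7 nowhere but r5c7 ⇒ r5c7=7.
Step 14. [r2c9∈{4}] r2c9 has the single candidate 4 ⇒ r2c9=4.
Step 15. [r6c4∈{4,8,9}] r6c4 is the only open cell in row 6 admitting 8, so r6c4=8.
Step 16. [r6c6∈{1,4,9}] row 6 places 9 nowhere but r6c6. So r6c6=9.
Step 17. [r8c2∈{1,9}] in row 8, 9 fits only at r8c2, so r8c2=9.
Step 18. [r9c2∈{1,4,5}] col 2 places 1 nowhere but r9c2, so r9c2=1.
Step 19. [r6c7∈{1,2,4}] 2 in box 9 is pinned to col 7, so r6c7≠2.
Step 20. [r7c7∈{1,2,9}] box 9 has a naked pair {1,3} at r7c8 and r8c9 ⇒ r7c7≠1.
Step 21. [r9c5∈{2,5,7}] row 9 has a naked pair {4,5} at r9c1 and r9c6 ⇒ r9c5≠5.
Step 22. [r6c7∈{1,4}] the triple r4c7,r7c7,r9c7 in col 7 confines {2,4,9} to those cells, so r6c7≠4.
Step 23. [r6c7∈{1}] nothing but 1 survives at r6c7, so r6c7=1.
Step 24. [r5c8∈{3}] nothing but 3 survives at r5c8. So r5c8=3.
Step 25. [r7c8∈{1}] r7c8 is down to just 1. So r7c8=1.
Step 26. [r4c5∈{3,5,6}] row 4 places 3 nowhere but r4c5 ⇒ r4c5=3.
Step 27. [r4c7∈{2,4}] 4 has one home in col 7: r4c7 ⇒ r4c7=4.
Step 28. [r4c4∈{5}] nothing but 5 survives at r4c4 ⇒ r4c4=5.
Step 29. [r5c6∈{1,4}] 4 has one home in box 5: r5c6, so r5c6=4.
Step 30. [r3c5∈{5,7}] r3c5 is the only open cell in box 2 admitting 5 ⇒ r3c5=5.
Step 31. [r9c6∈{5}] r9c6's peers cover all but 5, so r9c6=5.
Step 32. [r4c9∈{2,6}] 6 has one home in row 4: r4c9, so r4c9=6.
Step 33. [r9c5∈{2,7}] col 5 places 7 nowhere but r9c5, so r9c5=7.
Step 34. [r9c1∈{4}] r9c1 is down to just 4. So r9c1=4.
Step 35. [r9c4∈{9}] r9c4 has the single candidate 9 ⇒ r9c4=9.
Step 36. [r6c2∈{2,4}] row 6 places 4 nowhere but r6c2, so r6c2=4.
Step 37. [r8c6∈{1,3}] r8c6 is the only open cell in row 8 admitting 1 ⇒ r8c6=1.
Step 38. [r9c7∈{2}] r9c7 is down to just 2 ⇒ r9c7=2.
Step 39. [r8c9∈{3}] nothing but 3 survives at r8c9, so r8c9=3.
Step 40. [r9c8∈{6}] r9c8's peers cover all but 6. So r9c8=6.
Step 41. [r2c1∈{6}] r2c1's peers cover all but 6, so r2c1=6.
Step 42. [r1c9∈{5}] nothing but 5 survives at r1c9, so r1c9=5.
Step 43. [r7c4∈{4}] only 4 remains possible at r7c4, so r7c4=4.
Step 44. [r7c3∈{8}] only 8 remains possible at r7c3, so r7c3=8.
Step 45. [r6c5∈{6}] nothing but 6 survives at r6c5 ⇒ r6c5=6.
Step 46. [r4c2∈{2}] r4c2 is down to just 2 ⇒ r4c2=2.
Step 47. [r7c7∈{9}] r7c7 is down to just 9, so r7c7=9.
Step 48. [r3c7∈{8}] only 8 remains possible at r3c7. So r3c7=8.
Step 49. [r5c5∈{1}] r5c5 is down to just 1, so r5c5=1.
Step 50. [r7c5∈{2}] r7c5's peers cover all but 2, so r7c5=2.
Step 51. [r6c9∈{2}] only 2 remains possible at r6c9 ⇒ r6c9=2.
Step 52. [r7c6∈{3}] nothing but 3 survives at r7c6 ⇒ r7c6=3.
Step 53. [r7c1∈{5}] r7c1 is down to just 5. So r7c1=5.
Step 54. [r3c9∈{1}] only 1 remains possible at r3c9, so r3c9=1.
Step 55. [r3c1∈{2}] r3c1's peers cover all but 2, so r3c1=2.
Step 56. [r5c2∈{5}] r5c2 is down to just 5 ⇒ r5c2=5.
Step 57. [r3c4∈{7}] only 7 remains possible at r3c4. So r3c4=7.

Answer: 9 8 1 3 4 2 6 7 5 / 6 7 5 1 9 8 3 2 4 / 2 3 4 7 5 6 8 9 1 / 1 2 9 5 3 7 4 8 6 / 8 5 6 2 1 4 7 3 9 / 3 4 7 8 6 9 1 5 2 / 5 6 8 4 2 3 9 1 7 / 7 9 2 6 8 1 5 4 3 / 4 1 3 9 7 5 2 6 8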